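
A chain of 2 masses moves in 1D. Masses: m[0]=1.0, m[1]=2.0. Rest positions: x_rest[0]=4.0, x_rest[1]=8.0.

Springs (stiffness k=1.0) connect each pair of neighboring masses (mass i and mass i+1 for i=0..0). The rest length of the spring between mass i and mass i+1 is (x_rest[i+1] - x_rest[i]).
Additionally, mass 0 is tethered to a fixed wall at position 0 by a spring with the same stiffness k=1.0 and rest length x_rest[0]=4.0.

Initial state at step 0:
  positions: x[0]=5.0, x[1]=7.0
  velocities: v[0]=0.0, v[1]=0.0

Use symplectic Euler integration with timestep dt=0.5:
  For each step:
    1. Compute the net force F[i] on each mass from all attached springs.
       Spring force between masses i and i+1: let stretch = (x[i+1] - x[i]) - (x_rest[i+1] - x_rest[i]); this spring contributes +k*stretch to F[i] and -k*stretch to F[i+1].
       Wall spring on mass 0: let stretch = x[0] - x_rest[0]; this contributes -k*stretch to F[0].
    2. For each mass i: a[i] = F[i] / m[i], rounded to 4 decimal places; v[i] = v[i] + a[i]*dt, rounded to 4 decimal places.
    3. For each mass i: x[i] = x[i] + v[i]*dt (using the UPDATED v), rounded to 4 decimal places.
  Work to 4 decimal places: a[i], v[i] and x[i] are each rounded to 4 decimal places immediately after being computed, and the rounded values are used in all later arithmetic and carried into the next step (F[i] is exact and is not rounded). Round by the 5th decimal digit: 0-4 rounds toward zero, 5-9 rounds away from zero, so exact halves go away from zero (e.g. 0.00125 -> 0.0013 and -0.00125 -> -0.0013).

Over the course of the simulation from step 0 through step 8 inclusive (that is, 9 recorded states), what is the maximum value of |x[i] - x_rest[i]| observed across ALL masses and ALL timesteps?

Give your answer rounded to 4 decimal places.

Step 0: x=[5.0000 7.0000] v=[0.0000 0.0000]
Step 1: x=[4.2500 7.2500] v=[-1.5000 0.5000]
Step 2: x=[3.1875 7.6250] v=[-2.1250 0.7500]
Step 3: x=[2.4375 7.9453] v=[-1.5000 0.6406]
Step 4: x=[2.4551 8.0772] v=[0.0352 0.2637]
Step 5: x=[3.2645 8.0063] v=[1.6187 -0.1419]
Step 6: x=[4.4432 7.8426] v=[2.3574 -0.3274]
Step 7: x=[5.3610 7.7540] v=[1.8355 -0.1773]
Step 8: x=[5.5368 7.8663] v=[0.3515 0.2245]
Max displacement = 1.5625

Answer: 1.5625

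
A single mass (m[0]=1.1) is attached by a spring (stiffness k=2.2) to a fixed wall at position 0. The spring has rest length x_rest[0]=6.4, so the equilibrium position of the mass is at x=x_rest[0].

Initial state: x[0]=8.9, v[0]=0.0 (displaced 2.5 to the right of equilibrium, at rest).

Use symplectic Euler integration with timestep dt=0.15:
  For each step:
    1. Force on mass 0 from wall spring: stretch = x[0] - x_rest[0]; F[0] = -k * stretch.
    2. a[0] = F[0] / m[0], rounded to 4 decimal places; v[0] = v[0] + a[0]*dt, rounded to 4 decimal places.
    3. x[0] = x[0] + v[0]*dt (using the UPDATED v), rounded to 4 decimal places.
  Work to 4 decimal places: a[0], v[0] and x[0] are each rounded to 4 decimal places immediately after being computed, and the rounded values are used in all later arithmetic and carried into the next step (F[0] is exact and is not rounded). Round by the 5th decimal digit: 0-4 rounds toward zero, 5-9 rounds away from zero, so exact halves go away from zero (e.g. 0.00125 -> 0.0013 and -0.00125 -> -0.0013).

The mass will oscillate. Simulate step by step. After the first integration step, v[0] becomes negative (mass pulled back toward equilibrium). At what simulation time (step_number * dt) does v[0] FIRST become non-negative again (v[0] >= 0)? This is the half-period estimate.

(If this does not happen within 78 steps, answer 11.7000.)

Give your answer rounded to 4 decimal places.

Answer: 2.2500

Derivation:
Step 0: x=[8.9000] v=[0.0000]
Step 1: x=[8.7875] v=[-0.7500]
Step 2: x=[8.5676] v=[-1.4663]
Step 3: x=[8.2501] v=[-2.1166]
Step 4: x=[7.8494] v=[-2.6716]
Step 5: x=[7.3834] v=[-3.1064]
Step 6: x=[6.8732] v=[-3.4014]
Step 7: x=[6.3417] v=[-3.5434]
Step 8: x=[5.8128] v=[-3.5259]
Step 9: x=[5.3103] v=[-3.3497]
Step 10: x=[4.8569] v=[-3.0228]
Step 11: x=[4.4729] v=[-2.5599]
Step 12: x=[4.1756] v=[-1.9818]
Step 13: x=[3.9784] v=[-1.3145]
Step 14: x=[3.8902] v=[-0.5880]
Step 15: x=[3.9149] v=[0.1649]
First v>=0 after going negative at step 15, time=2.2500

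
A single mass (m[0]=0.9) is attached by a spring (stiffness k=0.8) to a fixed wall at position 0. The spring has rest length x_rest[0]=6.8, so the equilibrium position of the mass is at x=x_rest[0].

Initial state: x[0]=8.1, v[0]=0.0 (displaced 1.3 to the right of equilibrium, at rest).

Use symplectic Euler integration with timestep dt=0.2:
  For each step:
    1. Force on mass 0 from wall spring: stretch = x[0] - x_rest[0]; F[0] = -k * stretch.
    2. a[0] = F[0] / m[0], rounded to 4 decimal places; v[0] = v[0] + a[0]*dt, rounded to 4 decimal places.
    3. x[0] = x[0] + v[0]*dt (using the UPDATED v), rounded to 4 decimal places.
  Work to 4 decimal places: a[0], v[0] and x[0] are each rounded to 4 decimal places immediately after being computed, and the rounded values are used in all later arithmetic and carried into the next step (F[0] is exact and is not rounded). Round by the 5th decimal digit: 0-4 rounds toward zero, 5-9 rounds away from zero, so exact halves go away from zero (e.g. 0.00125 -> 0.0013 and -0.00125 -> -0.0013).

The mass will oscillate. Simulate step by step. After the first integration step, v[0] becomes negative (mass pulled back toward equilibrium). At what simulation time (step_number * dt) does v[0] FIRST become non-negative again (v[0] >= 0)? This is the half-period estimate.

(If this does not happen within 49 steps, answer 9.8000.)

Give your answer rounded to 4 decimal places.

Step 0: x=[8.1000] v=[0.0000]
Step 1: x=[8.0538] v=[-0.2311]
Step 2: x=[7.9630] v=[-0.4540]
Step 3: x=[7.8308] v=[-0.6608]
Step 4: x=[7.6620] v=[-0.8441]
Step 5: x=[7.4625] v=[-0.9973]
Step 6: x=[7.2395] v=[-1.1151]
Step 7: x=[7.0009] v=[-1.1932]
Step 8: x=[6.7551] v=[-1.2289]
Step 9: x=[6.5109] v=[-1.2209]
Step 10: x=[6.2770] v=[-1.1695]
Step 11: x=[6.0617] v=[-1.0765]
Step 12: x=[5.8727] v=[-0.9452]
Step 13: x=[5.7166] v=[-0.7803]
Step 14: x=[5.5991] v=[-0.5877]
Step 15: x=[5.5243] v=[-0.3742]
Step 16: x=[5.4948] v=[-0.1474]
Step 17: x=[5.5117] v=[0.0846]
First v>=0 after going negative at step 17, time=3.4000

Answer: 3.4000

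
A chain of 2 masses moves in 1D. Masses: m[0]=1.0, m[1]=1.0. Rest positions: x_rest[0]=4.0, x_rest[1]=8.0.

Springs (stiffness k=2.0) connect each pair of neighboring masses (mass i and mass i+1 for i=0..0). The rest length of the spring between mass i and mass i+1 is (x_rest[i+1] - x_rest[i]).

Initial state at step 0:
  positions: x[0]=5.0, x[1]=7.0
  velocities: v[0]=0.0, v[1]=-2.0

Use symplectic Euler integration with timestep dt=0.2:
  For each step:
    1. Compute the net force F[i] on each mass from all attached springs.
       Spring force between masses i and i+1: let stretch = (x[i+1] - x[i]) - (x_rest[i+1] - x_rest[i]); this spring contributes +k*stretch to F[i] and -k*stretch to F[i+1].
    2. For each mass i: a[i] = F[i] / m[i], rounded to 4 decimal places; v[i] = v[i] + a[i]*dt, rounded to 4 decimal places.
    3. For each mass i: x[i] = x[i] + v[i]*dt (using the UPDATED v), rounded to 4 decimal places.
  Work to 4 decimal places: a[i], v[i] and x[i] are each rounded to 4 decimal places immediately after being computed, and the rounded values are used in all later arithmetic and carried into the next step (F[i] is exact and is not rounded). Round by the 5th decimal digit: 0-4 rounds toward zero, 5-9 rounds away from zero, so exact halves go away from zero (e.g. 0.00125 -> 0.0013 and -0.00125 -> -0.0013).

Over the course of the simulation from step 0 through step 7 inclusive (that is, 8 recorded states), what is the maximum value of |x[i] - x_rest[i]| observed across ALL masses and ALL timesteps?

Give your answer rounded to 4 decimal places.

Step 0: x=[5.0000 7.0000] v=[0.0000 -2.0000]
Step 1: x=[4.8400 6.7600] v=[-0.8000 -1.2000]
Step 2: x=[4.5136 6.6864] v=[-1.6320 -0.3680]
Step 3: x=[4.0410 6.7590] v=[-2.3629 0.3629]
Step 4: x=[3.4659 6.9341] v=[-2.8757 0.8757]
Step 5: x=[2.8482 7.1518] v=[-3.0884 1.0884]
Step 6: x=[2.2548 7.3452] v=[-2.9670 0.9670]
Step 7: x=[1.7486 7.4514] v=[-2.5308 0.5308]
Max displacement = 2.2514

Answer: 2.2514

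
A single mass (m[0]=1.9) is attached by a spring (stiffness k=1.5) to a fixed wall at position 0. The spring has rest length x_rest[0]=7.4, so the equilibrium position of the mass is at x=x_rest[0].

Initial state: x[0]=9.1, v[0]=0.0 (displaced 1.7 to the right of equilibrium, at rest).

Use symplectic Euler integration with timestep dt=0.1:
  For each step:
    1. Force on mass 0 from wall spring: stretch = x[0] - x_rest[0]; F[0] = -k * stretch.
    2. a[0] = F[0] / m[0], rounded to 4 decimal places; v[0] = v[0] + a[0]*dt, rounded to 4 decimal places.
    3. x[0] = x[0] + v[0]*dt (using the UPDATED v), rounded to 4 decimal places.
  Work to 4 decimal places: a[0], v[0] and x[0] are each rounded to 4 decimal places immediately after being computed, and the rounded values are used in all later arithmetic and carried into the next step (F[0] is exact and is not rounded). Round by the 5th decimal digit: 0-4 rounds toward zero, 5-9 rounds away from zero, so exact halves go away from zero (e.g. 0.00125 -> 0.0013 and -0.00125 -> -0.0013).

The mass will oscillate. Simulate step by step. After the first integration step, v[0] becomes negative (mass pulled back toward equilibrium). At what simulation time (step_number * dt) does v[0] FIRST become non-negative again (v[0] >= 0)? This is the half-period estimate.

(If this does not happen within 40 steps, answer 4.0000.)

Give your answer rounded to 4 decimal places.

Step 0: x=[9.1000] v=[0.0000]
Step 1: x=[9.0866] v=[-0.1342]
Step 2: x=[9.0599] v=[-0.2674]
Step 3: x=[9.0201] v=[-0.3984]
Step 4: x=[8.9675] v=[-0.5263]
Step 5: x=[8.9025] v=[-0.6501]
Step 6: x=[8.8256] v=[-0.7687]
Step 7: x=[8.7375] v=[-0.8813]
Step 8: x=[8.6388] v=[-0.9869]
Step 9: x=[8.5303] v=[-1.0847]
Step 10: x=[8.4129] v=[-1.1739]
Step 11: x=[8.2875] v=[-1.2539]
Step 12: x=[8.1551] v=[-1.3240]
Step 13: x=[8.0167] v=[-1.3836]
Step 14: x=[7.8735] v=[-1.4323]
Step 15: x=[7.7265] v=[-1.4697]
Step 16: x=[7.5770] v=[-1.4955]
Step 17: x=[7.4261] v=[-1.5095]
Step 18: x=[7.2749] v=[-1.5116]
Step 19: x=[7.1247] v=[-1.5017]
Step 20: x=[6.9767] v=[-1.4800]
Step 21: x=[6.8320] v=[-1.4466]
Step 22: x=[6.6918] v=[-1.4018]
Step 23: x=[6.5572] v=[-1.3459]
Step 24: x=[6.4293] v=[-1.2794]
Step 25: x=[6.3090] v=[-1.2028]
Step 26: x=[6.1973] v=[-1.1167]
Step 27: x=[6.0951] v=[-1.0218]
Step 28: x=[6.0032] v=[-0.9188]
Step 29: x=[5.9224] v=[-0.8085]
Step 30: x=[5.8532] v=[-0.6919]
Step 31: x=[5.7962] v=[-0.5698]
Step 32: x=[5.7519] v=[-0.4432]
Step 33: x=[5.7206] v=[-0.3131]
Step 34: x=[5.7026] v=[-0.1805]
Step 35: x=[5.6980] v=[-0.0465]
Step 36: x=[5.7068] v=[0.0879]
First v>=0 after going negative at step 36, time=3.6000

Answer: 3.6000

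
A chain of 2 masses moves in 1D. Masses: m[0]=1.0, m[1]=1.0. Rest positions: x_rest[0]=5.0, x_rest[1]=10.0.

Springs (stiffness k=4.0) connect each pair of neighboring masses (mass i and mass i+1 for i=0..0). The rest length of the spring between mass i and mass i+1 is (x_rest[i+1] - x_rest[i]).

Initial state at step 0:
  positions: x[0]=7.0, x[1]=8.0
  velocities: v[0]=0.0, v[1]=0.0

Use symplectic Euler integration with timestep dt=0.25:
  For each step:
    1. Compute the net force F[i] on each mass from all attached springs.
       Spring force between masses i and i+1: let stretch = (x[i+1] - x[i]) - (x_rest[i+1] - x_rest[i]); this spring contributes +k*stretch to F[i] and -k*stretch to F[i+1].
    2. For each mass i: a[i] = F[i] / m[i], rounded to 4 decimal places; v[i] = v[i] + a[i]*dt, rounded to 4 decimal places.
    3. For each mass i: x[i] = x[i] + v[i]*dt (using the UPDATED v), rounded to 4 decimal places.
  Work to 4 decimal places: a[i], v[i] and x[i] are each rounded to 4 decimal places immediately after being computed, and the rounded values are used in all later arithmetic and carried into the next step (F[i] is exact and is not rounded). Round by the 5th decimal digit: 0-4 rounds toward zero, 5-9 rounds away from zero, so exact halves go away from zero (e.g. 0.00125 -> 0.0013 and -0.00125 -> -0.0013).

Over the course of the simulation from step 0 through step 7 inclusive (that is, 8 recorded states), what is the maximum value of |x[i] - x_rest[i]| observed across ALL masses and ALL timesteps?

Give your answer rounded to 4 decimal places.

Answer: 2.1250

Derivation:
Step 0: x=[7.0000 8.0000] v=[0.0000 0.0000]
Step 1: x=[6.0000 9.0000] v=[-4.0000 4.0000]
Step 2: x=[4.5000 10.5000] v=[-6.0000 6.0000]
Step 3: x=[3.2500 11.7500] v=[-5.0000 5.0000]
Step 4: x=[2.8750 12.1250] v=[-1.5000 1.5000]
Step 5: x=[3.5625 11.4375] v=[2.7500 -2.7500]
Step 6: x=[4.9688 10.0313] v=[5.6250 -5.6250]
Step 7: x=[6.3907 8.6094] v=[5.6875 -5.6875]
Max displacement = 2.1250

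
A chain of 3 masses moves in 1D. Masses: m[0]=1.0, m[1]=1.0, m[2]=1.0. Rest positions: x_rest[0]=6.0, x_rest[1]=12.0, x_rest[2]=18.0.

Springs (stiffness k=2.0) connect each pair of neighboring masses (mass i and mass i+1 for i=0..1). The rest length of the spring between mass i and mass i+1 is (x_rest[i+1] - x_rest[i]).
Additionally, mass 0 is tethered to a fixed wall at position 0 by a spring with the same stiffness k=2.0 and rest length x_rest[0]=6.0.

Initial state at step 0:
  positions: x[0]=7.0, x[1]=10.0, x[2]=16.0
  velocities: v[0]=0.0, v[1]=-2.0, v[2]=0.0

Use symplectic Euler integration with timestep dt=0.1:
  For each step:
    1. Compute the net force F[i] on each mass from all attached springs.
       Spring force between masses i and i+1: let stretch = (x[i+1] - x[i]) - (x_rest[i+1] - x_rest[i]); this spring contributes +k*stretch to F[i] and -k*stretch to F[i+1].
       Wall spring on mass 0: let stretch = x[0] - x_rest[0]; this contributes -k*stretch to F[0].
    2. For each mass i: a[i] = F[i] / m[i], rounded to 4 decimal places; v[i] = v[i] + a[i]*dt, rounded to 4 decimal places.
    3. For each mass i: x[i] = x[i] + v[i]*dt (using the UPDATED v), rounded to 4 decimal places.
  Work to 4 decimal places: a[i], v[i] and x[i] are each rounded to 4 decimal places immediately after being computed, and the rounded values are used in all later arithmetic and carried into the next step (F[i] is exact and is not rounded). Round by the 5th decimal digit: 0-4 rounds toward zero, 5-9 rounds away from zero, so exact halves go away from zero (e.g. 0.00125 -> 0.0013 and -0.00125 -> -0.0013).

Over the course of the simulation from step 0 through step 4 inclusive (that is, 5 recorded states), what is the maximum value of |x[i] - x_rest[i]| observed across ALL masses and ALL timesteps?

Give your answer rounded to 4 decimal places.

Step 0: x=[7.0000 10.0000 16.0000] v=[0.0000 -2.0000 0.0000]
Step 1: x=[6.9200 9.8600 16.0000] v=[-0.8000 -1.4000 0.0000]
Step 2: x=[6.7604 9.7840 15.9972] v=[-1.5960 -0.7600 -0.0280]
Step 3: x=[6.5261 9.7718 15.9901] v=[-2.3434 -0.1221 -0.0706]
Step 4: x=[6.2262 9.8190 15.9787] v=[-2.9995 0.4724 -0.1143]
Max displacement = 2.2282

Answer: 2.2282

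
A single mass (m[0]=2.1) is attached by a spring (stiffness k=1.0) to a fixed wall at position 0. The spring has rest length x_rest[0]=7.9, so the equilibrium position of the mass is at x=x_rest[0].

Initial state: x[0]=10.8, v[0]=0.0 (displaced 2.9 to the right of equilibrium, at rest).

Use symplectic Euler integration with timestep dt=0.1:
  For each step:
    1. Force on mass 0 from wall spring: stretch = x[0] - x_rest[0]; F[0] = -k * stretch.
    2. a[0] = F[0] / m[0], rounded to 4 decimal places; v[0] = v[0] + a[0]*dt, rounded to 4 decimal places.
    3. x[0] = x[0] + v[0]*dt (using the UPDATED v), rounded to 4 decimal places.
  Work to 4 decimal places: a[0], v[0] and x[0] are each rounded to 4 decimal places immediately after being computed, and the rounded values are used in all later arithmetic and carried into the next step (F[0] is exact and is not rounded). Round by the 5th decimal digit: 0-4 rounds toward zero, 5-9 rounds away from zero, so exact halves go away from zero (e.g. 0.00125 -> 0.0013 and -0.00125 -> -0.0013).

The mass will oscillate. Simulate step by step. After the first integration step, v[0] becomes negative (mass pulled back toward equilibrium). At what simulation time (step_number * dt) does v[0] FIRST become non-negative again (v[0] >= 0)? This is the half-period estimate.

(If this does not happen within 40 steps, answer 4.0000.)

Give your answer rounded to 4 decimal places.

Answer: 4.0000

Derivation:
Step 0: x=[10.8000] v=[0.0000]
Step 1: x=[10.7862] v=[-0.1381]
Step 2: x=[10.7587] v=[-0.2755]
Step 3: x=[10.7175] v=[-0.4116]
Step 4: x=[10.6629] v=[-0.5458]
Step 5: x=[10.5952] v=[-0.6774]
Step 6: x=[10.5146] v=[-0.8057]
Step 7: x=[10.4216] v=[-0.9302]
Step 8: x=[10.3166] v=[-1.0503]
Step 9: x=[10.2001] v=[-1.1654]
Step 10: x=[10.0726] v=[-1.2749]
Step 11: x=[9.9348] v=[-1.3784]
Step 12: x=[9.7873] v=[-1.4753]
Step 13: x=[9.6308] v=[-1.5652]
Step 14: x=[9.4660] v=[-1.6476]
Step 15: x=[9.2938] v=[-1.7222]
Step 16: x=[9.1149] v=[-1.7886]
Step 17: x=[8.9303] v=[-1.8465]
Step 18: x=[8.7407] v=[-1.8956]
Step 19: x=[8.5471] v=[-1.9356]
Step 20: x=[8.3505] v=[-1.9664]
Step 21: x=[8.1517] v=[-1.9879]
Step 22: x=[7.9517] v=[-1.9999]
Step 23: x=[7.7515] v=[-2.0024]
Step 24: x=[7.5520] v=[-1.9953]
Step 25: x=[7.3541] v=[-1.9787]
Step 26: x=[7.1588] v=[-1.9527]
Step 27: x=[6.9671] v=[-1.9174]
Step 28: x=[6.7798] v=[-1.8730]
Step 29: x=[6.5978] v=[-1.8197]
Step 30: x=[6.4220] v=[-1.7577]
Step 31: x=[6.2533] v=[-1.6873]
Step 32: x=[6.0924] v=[-1.6089]
Step 33: x=[5.9401] v=[-1.5228]
Step 34: x=[5.7972] v=[-1.4295]
Step 35: x=[5.6643] v=[-1.3294]
Step 36: x=[5.5420] v=[-1.2229]
Step 37: x=[5.4309] v=[-1.1106]
Step 38: x=[5.3316] v=[-0.9930]
Step 39: x=[5.2445] v=[-0.8707]
Step 40: x=[5.1701] v=[-0.7443]
v[0] did not become non-negative within 40 steps; using fallback time=4.0000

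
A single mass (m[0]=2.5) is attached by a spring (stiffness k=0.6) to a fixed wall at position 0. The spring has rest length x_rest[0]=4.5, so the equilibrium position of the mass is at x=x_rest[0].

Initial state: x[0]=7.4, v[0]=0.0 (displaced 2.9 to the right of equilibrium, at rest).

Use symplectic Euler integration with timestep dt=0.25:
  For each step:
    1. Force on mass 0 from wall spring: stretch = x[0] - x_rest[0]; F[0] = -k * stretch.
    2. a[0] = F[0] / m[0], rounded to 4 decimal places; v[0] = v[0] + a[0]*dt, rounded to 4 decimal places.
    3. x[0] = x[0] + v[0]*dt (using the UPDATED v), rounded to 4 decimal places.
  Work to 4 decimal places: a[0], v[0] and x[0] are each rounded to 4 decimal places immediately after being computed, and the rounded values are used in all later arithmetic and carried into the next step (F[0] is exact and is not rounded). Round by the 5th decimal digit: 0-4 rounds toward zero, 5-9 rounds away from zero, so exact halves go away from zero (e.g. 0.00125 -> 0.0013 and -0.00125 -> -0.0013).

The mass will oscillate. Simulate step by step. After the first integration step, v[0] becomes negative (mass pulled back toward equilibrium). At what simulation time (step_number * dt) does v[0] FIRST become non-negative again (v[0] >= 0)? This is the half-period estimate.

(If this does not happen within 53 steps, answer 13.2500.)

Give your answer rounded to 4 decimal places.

Step 0: x=[7.4000] v=[0.0000]
Step 1: x=[7.3565] v=[-0.1740]
Step 2: x=[7.2702] v=[-0.3454]
Step 3: x=[7.1423] v=[-0.5116]
Step 4: x=[6.9748] v=[-0.6702]
Step 5: x=[6.7701] v=[-0.8187]
Step 6: x=[6.5314] v=[-0.9549]
Step 7: x=[6.2622] v=[-1.0768]
Step 8: x=[5.9666] v=[-1.1825]
Step 9: x=[5.6490] v=[-1.2705]
Step 10: x=[5.3141] v=[-1.3395]
Step 11: x=[4.9670] v=[-1.3884]
Step 12: x=[4.6129] v=[-1.4164]
Step 13: x=[4.2571] v=[-1.4232]
Step 14: x=[3.9050] v=[-1.4086]
Step 15: x=[3.5618] v=[-1.3729]
Step 16: x=[3.2327] v=[-1.3166]
Step 17: x=[2.9226] v=[-1.2406]
Step 18: x=[2.6361] v=[-1.1460]
Step 19: x=[2.3776] v=[-1.0342]
Step 20: x=[2.1509] v=[-0.9069]
Step 21: x=[1.9594] v=[-0.7660]
Step 22: x=[1.8060] v=[-0.6136]
Step 23: x=[1.6930] v=[-0.4520]
Step 24: x=[1.6221] v=[-0.2836]
Step 25: x=[1.5944] v=[-0.1109]
Step 26: x=[1.6103] v=[0.0634]
First v>=0 after going negative at step 26, time=6.5000

Answer: 6.5000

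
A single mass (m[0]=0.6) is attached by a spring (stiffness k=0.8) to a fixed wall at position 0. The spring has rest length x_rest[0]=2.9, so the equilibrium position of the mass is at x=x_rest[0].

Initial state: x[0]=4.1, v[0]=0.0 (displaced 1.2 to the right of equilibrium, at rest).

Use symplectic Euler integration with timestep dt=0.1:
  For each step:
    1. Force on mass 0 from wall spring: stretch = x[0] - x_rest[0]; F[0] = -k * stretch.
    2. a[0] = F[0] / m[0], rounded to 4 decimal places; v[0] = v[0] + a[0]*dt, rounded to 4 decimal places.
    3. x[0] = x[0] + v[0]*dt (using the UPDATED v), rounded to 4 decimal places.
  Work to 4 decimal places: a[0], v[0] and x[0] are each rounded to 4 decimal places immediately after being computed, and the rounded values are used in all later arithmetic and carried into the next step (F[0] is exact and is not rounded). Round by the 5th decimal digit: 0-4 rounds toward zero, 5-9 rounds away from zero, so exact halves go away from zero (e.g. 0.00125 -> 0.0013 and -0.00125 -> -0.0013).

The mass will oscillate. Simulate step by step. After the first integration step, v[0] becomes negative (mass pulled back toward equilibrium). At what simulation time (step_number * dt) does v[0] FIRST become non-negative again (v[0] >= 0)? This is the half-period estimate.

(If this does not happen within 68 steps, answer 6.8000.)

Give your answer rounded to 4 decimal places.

Answer: 2.8000

Derivation:
Step 0: x=[4.1000] v=[0.0000]
Step 1: x=[4.0840] v=[-0.1600]
Step 2: x=[4.0522] v=[-0.3179]
Step 3: x=[4.0051] v=[-0.4715]
Step 4: x=[3.9432] v=[-0.6189]
Step 5: x=[3.8674] v=[-0.7580]
Step 6: x=[3.7787] v=[-0.8870]
Step 7: x=[3.6783] v=[-1.0042]
Step 8: x=[3.5675] v=[-1.1080]
Step 9: x=[3.4478] v=[-1.1970]
Step 10: x=[3.3208] v=[-1.2700]
Step 11: x=[3.1882] v=[-1.3261]
Step 12: x=[3.0518] v=[-1.3645]
Step 13: x=[2.9133] v=[-1.3847]
Step 14: x=[2.7747] v=[-1.3865]
Step 15: x=[2.6377] v=[-1.3698]
Step 16: x=[2.5042] v=[-1.3348]
Step 17: x=[2.3760] v=[-1.2820]
Step 18: x=[2.2548] v=[-1.2121]
Step 19: x=[2.1422] v=[-1.1261]
Step 20: x=[2.0397] v=[-1.0251]
Step 21: x=[1.9487] v=[-0.9104]
Step 22: x=[1.8703] v=[-0.7836]
Step 23: x=[1.8057] v=[-0.6463]
Step 24: x=[1.7557] v=[-0.5004]
Step 25: x=[1.7209] v=[-0.3478]
Step 26: x=[1.7018] v=[-0.1906]
Step 27: x=[1.6987] v=[-0.0308]
Step 28: x=[1.7116] v=[0.1294]
First v>=0 after going negative at step 28, time=2.8000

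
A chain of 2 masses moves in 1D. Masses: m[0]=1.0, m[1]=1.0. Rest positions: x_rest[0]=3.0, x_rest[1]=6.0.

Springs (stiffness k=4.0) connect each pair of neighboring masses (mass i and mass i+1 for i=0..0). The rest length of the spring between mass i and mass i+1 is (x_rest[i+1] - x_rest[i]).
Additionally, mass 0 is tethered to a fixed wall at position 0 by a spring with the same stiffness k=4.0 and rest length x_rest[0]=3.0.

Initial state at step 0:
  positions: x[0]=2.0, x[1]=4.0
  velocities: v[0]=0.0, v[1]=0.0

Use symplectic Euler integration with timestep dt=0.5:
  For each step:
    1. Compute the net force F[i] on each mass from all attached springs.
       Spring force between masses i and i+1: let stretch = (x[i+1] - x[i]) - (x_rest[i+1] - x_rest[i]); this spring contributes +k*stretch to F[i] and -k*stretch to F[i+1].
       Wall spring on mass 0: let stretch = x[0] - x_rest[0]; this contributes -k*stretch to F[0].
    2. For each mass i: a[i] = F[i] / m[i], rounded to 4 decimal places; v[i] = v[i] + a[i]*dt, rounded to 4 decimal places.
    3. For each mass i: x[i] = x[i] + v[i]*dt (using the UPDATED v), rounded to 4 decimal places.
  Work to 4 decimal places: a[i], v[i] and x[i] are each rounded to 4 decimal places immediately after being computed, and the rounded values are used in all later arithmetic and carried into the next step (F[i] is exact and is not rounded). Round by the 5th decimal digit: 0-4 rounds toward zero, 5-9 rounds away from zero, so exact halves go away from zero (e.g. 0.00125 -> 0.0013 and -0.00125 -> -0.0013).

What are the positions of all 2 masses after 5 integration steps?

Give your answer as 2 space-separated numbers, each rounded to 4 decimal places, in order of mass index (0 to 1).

Step 0: x=[2.0000 4.0000] v=[0.0000 0.0000]
Step 1: x=[2.0000 5.0000] v=[0.0000 2.0000]
Step 2: x=[3.0000 6.0000] v=[2.0000 2.0000]
Step 3: x=[4.0000 7.0000] v=[2.0000 2.0000]
Step 4: x=[4.0000 8.0000] v=[0.0000 2.0000]
Step 5: x=[4.0000 8.0000] v=[0.0000 0.0000]

Answer: 4.0000 8.0000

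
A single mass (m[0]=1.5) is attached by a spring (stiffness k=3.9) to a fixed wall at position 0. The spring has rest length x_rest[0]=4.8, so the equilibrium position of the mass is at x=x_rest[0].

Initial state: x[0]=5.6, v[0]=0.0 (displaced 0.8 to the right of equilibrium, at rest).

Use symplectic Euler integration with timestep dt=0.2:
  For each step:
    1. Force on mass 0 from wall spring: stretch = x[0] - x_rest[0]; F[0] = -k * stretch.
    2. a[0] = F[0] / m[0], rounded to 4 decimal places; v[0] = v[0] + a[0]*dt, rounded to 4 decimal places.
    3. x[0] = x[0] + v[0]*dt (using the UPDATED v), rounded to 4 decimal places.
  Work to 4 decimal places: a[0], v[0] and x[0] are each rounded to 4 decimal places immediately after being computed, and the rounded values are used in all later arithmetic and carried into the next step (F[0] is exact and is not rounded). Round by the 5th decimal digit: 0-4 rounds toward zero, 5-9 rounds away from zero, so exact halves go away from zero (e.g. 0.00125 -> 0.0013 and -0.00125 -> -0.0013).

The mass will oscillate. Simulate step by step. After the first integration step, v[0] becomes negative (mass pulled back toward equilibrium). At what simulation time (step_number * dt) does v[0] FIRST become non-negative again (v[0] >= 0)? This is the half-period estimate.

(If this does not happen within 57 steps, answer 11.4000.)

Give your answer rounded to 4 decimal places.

Step 0: x=[5.6000] v=[0.0000]
Step 1: x=[5.5168] v=[-0.4160]
Step 2: x=[5.3591] v=[-0.7887]
Step 3: x=[5.1432] v=[-1.0794]
Step 4: x=[4.8916] v=[-1.2579]
Step 5: x=[4.6305] v=[-1.3055]
Step 6: x=[4.3870] v=[-1.2174]
Step 7: x=[4.1865] v=[-1.0026]
Step 8: x=[4.0498] v=[-0.6836]
Step 9: x=[3.9911] v=[-0.2935]
Step 10: x=[4.0165] v=[0.1271]
First v>=0 after going negative at step 10, time=2.0000

Answer: 2.0000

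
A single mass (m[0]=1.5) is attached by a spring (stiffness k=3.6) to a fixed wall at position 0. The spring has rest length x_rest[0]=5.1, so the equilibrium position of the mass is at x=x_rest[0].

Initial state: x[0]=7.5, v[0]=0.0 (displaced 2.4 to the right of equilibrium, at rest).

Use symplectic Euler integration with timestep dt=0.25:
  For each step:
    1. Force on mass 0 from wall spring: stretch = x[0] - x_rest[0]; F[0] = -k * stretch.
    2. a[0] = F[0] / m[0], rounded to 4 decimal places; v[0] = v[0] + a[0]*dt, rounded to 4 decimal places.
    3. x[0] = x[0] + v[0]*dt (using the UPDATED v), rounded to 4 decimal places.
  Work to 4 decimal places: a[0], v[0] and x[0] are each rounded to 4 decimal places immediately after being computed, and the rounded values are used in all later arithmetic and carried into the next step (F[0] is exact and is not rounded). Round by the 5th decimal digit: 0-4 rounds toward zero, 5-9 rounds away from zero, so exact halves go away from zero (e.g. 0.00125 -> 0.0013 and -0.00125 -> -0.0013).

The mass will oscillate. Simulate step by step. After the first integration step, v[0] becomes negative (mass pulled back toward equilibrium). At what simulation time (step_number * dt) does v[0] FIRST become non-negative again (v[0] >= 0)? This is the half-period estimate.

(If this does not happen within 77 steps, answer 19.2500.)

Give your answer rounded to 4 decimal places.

Answer: 2.2500

Derivation:
Step 0: x=[7.5000] v=[0.0000]
Step 1: x=[7.1400] v=[-1.4400]
Step 2: x=[6.4740] v=[-2.6640]
Step 3: x=[5.6019] v=[-3.4884]
Step 4: x=[4.6545] v=[-3.7896]
Step 5: x=[3.7739] v=[-3.5223]
Step 6: x=[3.0922] v=[-2.7267]
Step 7: x=[2.7117] v=[-1.5220]
Step 8: x=[2.6895] v=[-0.0890]
Step 9: x=[3.0288] v=[1.3573]
First v>=0 after going negative at step 9, time=2.2500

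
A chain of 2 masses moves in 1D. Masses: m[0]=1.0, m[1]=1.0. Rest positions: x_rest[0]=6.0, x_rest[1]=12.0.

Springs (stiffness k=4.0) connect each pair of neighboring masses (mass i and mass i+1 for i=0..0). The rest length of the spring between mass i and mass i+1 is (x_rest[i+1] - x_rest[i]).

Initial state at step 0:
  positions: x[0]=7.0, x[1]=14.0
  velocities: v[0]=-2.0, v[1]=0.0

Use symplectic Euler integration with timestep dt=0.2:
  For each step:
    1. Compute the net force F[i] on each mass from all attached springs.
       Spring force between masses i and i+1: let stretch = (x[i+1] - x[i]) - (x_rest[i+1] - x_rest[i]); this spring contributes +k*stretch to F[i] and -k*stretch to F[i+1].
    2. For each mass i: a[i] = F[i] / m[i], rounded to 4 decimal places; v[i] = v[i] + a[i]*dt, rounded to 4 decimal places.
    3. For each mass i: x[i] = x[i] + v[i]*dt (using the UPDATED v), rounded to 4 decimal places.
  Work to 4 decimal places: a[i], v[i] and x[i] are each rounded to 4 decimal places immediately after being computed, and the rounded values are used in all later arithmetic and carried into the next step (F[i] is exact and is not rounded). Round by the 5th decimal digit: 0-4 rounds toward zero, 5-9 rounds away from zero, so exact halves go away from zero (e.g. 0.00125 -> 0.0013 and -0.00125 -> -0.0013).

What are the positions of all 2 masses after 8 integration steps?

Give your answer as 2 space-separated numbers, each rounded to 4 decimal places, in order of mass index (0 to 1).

Answer: 6.1814 11.6186

Derivation:
Step 0: x=[7.0000 14.0000] v=[-2.0000 0.0000]
Step 1: x=[6.7600 13.8400] v=[-1.2000 -0.8000]
Step 2: x=[6.6928 13.5072] v=[-0.3360 -1.6640]
Step 3: x=[6.7559 13.0441] v=[0.3155 -2.3155]
Step 4: x=[6.8651 12.5349] v=[0.5461 -2.5461]
Step 5: x=[6.9215 12.0785] v=[0.2819 -2.2819]
Step 6: x=[6.8430 11.7570] v=[-0.3925 -1.6075]
Step 7: x=[6.5907 11.6093] v=[-1.2613 -0.7387]
Step 8: x=[6.1814 11.6186] v=[-2.0464 0.0464]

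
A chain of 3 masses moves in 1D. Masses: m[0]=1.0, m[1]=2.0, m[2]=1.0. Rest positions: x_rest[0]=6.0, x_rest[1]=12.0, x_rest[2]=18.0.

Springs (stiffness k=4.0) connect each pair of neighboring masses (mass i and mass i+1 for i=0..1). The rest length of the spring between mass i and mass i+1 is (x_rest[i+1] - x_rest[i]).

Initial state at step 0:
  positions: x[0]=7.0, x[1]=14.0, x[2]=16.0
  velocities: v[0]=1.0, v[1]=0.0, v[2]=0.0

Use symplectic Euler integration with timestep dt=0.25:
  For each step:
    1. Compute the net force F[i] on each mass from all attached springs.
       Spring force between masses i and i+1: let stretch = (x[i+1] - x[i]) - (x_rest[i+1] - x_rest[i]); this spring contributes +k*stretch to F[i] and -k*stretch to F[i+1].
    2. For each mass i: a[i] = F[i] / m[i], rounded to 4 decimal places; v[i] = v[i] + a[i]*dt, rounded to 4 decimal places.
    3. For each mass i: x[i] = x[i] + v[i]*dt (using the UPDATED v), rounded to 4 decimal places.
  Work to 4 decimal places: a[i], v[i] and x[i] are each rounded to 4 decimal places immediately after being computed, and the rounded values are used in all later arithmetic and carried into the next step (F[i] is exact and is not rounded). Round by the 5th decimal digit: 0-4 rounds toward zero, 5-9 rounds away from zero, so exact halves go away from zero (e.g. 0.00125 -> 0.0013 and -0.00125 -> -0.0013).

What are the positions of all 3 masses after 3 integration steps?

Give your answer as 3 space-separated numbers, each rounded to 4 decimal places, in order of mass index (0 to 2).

Answer: 8.0626 11.7657 20.1563

Derivation:
Step 0: x=[7.0000 14.0000 16.0000] v=[1.0000 0.0000 0.0000]
Step 1: x=[7.5000 13.3750 17.0000] v=[2.0000 -2.5000 4.0000]
Step 2: x=[7.9688 12.4688 18.5938] v=[1.8750 -3.6250 6.3750]
Step 3: x=[8.0626 11.7657 20.1563] v=[0.3750 -2.8125 6.2500]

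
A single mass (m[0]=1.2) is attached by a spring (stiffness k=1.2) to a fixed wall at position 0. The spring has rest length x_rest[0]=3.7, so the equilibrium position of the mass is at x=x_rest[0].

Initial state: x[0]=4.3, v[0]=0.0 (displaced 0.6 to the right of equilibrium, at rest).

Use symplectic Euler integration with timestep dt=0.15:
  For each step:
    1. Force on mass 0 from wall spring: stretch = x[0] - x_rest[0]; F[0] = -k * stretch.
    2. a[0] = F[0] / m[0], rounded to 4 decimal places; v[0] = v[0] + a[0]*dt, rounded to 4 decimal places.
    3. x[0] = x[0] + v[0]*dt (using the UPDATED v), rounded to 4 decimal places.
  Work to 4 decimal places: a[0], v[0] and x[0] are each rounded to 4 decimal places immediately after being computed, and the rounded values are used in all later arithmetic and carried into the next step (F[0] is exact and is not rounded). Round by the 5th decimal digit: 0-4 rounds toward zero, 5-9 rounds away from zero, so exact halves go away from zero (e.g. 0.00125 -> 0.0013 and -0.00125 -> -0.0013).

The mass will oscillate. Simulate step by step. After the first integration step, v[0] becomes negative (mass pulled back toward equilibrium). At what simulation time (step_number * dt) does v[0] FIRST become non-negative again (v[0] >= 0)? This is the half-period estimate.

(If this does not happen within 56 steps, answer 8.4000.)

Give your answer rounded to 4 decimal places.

Answer: 3.1500

Derivation:
Step 0: x=[4.3000] v=[0.0000]
Step 1: x=[4.2865] v=[-0.0900]
Step 2: x=[4.2598] v=[-0.1780]
Step 3: x=[4.2205] v=[-0.2620]
Step 4: x=[4.1695] v=[-0.3401]
Step 5: x=[4.1079] v=[-0.4105]
Step 6: x=[4.0371] v=[-0.4717]
Step 7: x=[3.9588] v=[-0.5223]
Step 8: x=[3.8746] v=[-0.5611]
Step 9: x=[3.7865] v=[-0.5873]
Step 10: x=[3.6965] v=[-0.6003]
Step 11: x=[3.6065] v=[-0.5998]
Step 12: x=[3.5186] v=[-0.5858]
Step 13: x=[3.4348] v=[-0.5586]
Step 14: x=[3.3570] v=[-0.5188]
Step 15: x=[3.2869] v=[-0.4674]
Step 16: x=[3.2261] v=[-0.4054]
Step 17: x=[3.1760] v=[-0.3343]
Step 18: x=[3.1376] v=[-0.2557]
Step 19: x=[3.1119] v=[-0.1713]
Step 20: x=[3.0994] v=[-0.0831]
Step 21: x=[3.1005] v=[0.0070]
First v>=0 after going negative at step 21, time=3.1500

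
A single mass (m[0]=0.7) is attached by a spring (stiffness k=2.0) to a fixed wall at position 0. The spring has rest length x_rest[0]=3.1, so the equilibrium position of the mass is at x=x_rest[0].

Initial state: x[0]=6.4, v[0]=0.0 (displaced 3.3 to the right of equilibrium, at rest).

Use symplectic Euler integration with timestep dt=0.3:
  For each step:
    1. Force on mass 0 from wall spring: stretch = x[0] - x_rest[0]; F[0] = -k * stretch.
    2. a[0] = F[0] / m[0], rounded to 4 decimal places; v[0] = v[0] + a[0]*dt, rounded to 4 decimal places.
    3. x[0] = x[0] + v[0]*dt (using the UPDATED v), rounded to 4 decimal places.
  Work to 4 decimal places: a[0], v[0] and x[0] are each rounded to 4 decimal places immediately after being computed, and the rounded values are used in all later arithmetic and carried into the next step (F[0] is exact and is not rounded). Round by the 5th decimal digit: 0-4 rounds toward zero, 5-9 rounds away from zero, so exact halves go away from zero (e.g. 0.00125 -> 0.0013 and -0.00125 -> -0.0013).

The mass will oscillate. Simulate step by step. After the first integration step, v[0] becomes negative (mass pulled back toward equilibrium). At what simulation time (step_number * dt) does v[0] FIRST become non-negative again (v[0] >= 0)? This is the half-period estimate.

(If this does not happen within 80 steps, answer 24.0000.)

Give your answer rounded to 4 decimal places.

Step 0: x=[6.4000] v=[0.0000]
Step 1: x=[5.5514] v=[-2.8286]
Step 2: x=[4.0725] v=[-4.9298]
Step 3: x=[2.3435] v=[-5.7634]
Step 4: x=[0.8090] v=[-5.1150]
Step 5: x=[-0.1364] v=[-3.1513]
Step 6: x=[-0.2496] v=[-0.3772]
Step 7: x=[0.4986] v=[2.4939]
First v>=0 after going negative at step 7, time=2.1000

Answer: 2.1000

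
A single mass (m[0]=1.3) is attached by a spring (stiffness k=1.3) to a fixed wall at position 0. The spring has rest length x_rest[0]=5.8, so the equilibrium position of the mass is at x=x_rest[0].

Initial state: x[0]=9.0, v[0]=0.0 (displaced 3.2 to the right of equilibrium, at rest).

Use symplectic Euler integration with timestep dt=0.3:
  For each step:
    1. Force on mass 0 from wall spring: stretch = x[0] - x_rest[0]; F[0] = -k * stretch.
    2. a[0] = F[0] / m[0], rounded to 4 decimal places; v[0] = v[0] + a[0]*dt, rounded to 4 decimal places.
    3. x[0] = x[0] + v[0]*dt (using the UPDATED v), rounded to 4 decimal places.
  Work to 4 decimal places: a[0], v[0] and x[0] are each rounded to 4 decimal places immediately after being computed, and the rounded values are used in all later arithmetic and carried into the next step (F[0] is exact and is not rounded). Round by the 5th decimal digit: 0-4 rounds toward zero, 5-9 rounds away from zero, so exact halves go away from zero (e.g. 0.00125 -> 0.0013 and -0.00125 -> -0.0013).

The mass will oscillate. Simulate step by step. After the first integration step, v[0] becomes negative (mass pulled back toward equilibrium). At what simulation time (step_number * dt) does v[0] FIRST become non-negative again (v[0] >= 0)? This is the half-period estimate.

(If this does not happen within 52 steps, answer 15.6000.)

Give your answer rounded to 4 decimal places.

Step 0: x=[9.0000] v=[0.0000]
Step 1: x=[8.7120] v=[-0.9600]
Step 2: x=[8.1619] v=[-1.8336]
Step 3: x=[7.3992] v=[-2.5422]
Step 4: x=[6.4926] v=[-3.0220]
Step 5: x=[5.5237] v=[-3.2298]
Step 6: x=[4.5796] v=[-3.1469]
Step 7: x=[3.7454] v=[-2.7808]
Step 8: x=[3.0961] v=[-2.1644]
Step 9: x=[2.6901] v=[-1.3532]
Step 10: x=[2.5640] v=[-0.4202]
Step 11: x=[2.7292] v=[0.5506]
First v>=0 after going negative at step 11, time=3.3000

Answer: 3.3000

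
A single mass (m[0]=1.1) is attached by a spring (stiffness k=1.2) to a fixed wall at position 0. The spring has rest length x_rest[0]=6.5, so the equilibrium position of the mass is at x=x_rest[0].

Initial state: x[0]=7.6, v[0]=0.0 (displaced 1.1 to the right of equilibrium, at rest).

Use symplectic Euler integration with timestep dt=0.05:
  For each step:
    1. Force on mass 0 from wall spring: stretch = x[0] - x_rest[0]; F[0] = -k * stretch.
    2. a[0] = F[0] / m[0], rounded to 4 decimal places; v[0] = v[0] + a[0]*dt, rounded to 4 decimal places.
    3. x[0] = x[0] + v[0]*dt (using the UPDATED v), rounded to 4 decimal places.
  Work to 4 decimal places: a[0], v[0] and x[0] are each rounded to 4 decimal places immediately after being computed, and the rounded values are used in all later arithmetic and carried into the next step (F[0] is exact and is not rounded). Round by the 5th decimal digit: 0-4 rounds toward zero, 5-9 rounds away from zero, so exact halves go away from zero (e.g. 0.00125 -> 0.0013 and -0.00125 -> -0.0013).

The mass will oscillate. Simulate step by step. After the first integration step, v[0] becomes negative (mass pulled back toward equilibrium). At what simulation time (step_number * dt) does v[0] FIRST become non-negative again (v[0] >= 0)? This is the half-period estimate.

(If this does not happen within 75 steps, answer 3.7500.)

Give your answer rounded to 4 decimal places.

Answer: 3.0500

Derivation:
Step 0: x=[7.6000] v=[0.0000]
Step 1: x=[7.5970] v=[-0.0600]
Step 2: x=[7.5910] v=[-0.1198]
Step 3: x=[7.5820] v=[-0.1793]
Step 4: x=[7.5701] v=[-0.2383]
Step 5: x=[7.5553] v=[-0.2967]
Step 6: x=[7.5376] v=[-0.3543]
Step 7: x=[7.5171] v=[-0.4109]
Step 8: x=[7.4938] v=[-0.4664]
Step 9: x=[7.4678] v=[-0.5206]
Step 10: x=[7.4391] v=[-0.5734]
Step 11: x=[7.4079] v=[-0.6246]
Step 12: x=[7.3742] v=[-0.6741]
Step 13: x=[7.3381] v=[-0.7218]
Step 14: x=[7.2997] v=[-0.7675]
Step 15: x=[7.2591] v=[-0.8111]
Step 16: x=[7.2165] v=[-0.8525]
Step 17: x=[7.1719] v=[-0.8916]
Step 18: x=[7.1255] v=[-0.9283]
Step 19: x=[7.0774] v=[-0.9624]
Step 20: x=[7.0277] v=[-0.9939]
Step 21: x=[6.9766] v=[-1.0227]
Step 22: x=[6.9242] v=[-1.0487]
Step 23: x=[6.8706] v=[-1.0718]
Step 24: x=[6.8160] v=[-1.0920]
Step 25: x=[6.7605] v=[-1.1092]
Step 26: x=[6.7043] v=[-1.1234]
Step 27: x=[6.6476] v=[-1.1345]
Step 28: x=[6.5905] v=[-1.1426]
Step 29: x=[6.5331] v=[-1.1475]
Step 30: x=[6.4756] v=[-1.1493]
Step 31: x=[6.4182] v=[-1.1480]
Step 32: x=[6.3610] v=[-1.1435]
Step 33: x=[6.3042] v=[-1.1359]
Step 34: x=[6.2479] v=[-1.1252]
Step 35: x=[6.1923] v=[-1.1115]
Step 36: x=[6.1376] v=[-1.0947]
Step 37: x=[6.0839] v=[-1.0749]
Step 38: x=[6.0313] v=[-1.0522]
Step 39: x=[5.9800] v=[-1.0266]
Step 40: x=[5.9301] v=[-0.9982]
Step 41: x=[5.8817] v=[-0.9671]
Step 42: x=[5.8350] v=[-0.9334]
Step 43: x=[5.7901] v=[-0.8971]
Step 44: x=[5.7472] v=[-0.8584]
Step 45: x=[5.7063] v=[-0.8173]
Step 46: x=[5.6676] v=[-0.7740]
Step 47: x=[5.6312] v=[-0.7286]
Step 48: x=[5.5971] v=[-0.6812]
Step 49: x=[5.5655] v=[-0.6320]
Step 50: x=[5.5365] v=[-0.5810]
Step 51: x=[5.5101] v=[-0.5284]
Step 52: x=[5.4864] v=[-0.4744]
Step 53: x=[5.4654] v=[-0.4191]
Step 54: x=[5.4473] v=[-0.3627]
Step 55: x=[5.4320] v=[-0.3053]
Step 56: x=[5.4197] v=[-0.2470]
Step 57: x=[5.4103] v=[-0.1881]
Step 58: x=[5.4039] v=[-0.1287]
Step 59: x=[5.4005] v=[-0.0689]
Step 60: x=[5.4001] v=[-0.0089]
Step 61: x=[5.4027] v=[0.0511]
First v>=0 after going negative at step 61, time=3.0500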